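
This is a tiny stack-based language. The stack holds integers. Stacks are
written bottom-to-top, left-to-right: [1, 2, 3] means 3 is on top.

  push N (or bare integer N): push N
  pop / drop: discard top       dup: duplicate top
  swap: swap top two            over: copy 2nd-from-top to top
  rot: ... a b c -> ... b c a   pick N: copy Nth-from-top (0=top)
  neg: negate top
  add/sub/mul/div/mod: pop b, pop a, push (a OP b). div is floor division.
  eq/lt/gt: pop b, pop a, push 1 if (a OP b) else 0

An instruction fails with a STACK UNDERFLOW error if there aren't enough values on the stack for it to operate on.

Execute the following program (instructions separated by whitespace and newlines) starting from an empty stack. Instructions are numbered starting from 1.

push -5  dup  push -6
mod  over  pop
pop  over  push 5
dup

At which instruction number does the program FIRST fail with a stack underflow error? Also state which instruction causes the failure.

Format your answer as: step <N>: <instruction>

Answer: step 8: over

Derivation:
Step 1 ('push -5'): stack = [-5], depth = 1
Step 2 ('dup'): stack = [-5, -5], depth = 2
Step 3 ('push -6'): stack = [-5, -5, -6], depth = 3
Step 4 ('mod'): stack = [-5, -5], depth = 2
Step 5 ('over'): stack = [-5, -5, -5], depth = 3
Step 6 ('pop'): stack = [-5, -5], depth = 2
Step 7 ('pop'): stack = [-5], depth = 1
Step 8 ('over'): needs 2 value(s) but depth is 1 — STACK UNDERFLOW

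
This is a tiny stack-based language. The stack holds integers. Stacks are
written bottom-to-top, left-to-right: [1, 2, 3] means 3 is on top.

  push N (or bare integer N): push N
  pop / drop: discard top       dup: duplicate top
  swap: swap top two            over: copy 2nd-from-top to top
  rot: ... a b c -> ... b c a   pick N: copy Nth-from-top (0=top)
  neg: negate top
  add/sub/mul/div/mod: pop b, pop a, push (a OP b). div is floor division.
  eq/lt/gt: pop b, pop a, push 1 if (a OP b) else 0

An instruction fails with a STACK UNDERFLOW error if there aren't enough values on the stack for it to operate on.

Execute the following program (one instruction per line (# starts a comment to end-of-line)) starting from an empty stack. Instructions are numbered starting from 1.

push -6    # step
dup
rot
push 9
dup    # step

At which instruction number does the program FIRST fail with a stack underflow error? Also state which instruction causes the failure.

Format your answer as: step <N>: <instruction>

Answer: step 3: rot

Derivation:
Step 1 ('push -6'): stack = [-6], depth = 1
Step 2 ('dup'): stack = [-6, -6], depth = 2
Step 3 ('rot'): needs 3 value(s) but depth is 2 — STACK UNDERFLOW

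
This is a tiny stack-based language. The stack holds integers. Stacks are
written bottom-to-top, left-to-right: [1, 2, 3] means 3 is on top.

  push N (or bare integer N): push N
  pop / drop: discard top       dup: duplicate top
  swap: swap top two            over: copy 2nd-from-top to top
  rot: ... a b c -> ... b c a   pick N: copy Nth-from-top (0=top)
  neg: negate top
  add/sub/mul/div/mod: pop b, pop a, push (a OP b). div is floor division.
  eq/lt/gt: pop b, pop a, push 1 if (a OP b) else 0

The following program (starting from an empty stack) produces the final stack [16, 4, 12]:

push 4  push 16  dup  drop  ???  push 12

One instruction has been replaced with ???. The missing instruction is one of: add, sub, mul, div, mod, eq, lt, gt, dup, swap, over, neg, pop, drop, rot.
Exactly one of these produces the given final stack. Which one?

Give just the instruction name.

Stack before ???: [4, 16]
Stack after ???:  [16, 4]
The instruction that transforms [4, 16] -> [16, 4] is: swap

Answer: swap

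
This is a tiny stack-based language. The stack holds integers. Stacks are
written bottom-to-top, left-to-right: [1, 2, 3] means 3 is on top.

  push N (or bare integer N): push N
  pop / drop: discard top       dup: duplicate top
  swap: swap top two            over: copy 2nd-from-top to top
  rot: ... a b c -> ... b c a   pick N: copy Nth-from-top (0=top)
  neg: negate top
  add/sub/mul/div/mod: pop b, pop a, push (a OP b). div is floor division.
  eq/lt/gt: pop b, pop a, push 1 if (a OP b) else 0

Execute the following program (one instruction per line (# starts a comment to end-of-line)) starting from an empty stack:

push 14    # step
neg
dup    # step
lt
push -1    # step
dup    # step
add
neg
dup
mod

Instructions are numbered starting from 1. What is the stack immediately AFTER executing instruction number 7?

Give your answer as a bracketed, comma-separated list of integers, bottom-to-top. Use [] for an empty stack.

Step 1 ('push 14'): [14]
Step 2 ('neg'): [-14]
Step 3 ('dup'): [-14, -14]
Step 4 ('lt'): [0]
Step 5 ('push -1'): [0, -1]
Step 6 ('dup'): [0, -1, -1]
Step 7 ('add'): [0, -2]

Answer: [0, -2]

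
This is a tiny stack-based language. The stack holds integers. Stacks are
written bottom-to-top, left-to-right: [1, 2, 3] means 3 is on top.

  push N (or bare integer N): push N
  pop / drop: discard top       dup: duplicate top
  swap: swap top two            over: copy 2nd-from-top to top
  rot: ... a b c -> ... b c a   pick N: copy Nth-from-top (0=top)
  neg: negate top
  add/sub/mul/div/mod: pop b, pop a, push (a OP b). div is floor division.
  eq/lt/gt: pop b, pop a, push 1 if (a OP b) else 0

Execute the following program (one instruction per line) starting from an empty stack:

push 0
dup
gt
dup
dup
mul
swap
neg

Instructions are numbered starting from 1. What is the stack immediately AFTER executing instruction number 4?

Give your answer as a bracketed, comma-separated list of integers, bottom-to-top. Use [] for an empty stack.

Step 1 ('push 0'): [0]
Step 2 ('dup'): [0, 0]
Step 3 ('gt'): [0]
Step 4 ('dup'): [0, 0]

Answer: [0, 0]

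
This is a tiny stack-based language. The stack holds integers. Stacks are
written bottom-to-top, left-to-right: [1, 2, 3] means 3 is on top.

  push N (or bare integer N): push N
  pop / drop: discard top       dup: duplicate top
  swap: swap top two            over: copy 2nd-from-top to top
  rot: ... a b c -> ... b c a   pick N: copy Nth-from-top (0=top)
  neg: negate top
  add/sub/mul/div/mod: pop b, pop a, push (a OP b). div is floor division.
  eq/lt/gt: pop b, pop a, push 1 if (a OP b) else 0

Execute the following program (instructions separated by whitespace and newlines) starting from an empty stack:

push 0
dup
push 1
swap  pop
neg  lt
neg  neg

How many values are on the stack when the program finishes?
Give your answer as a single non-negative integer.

Answer: 1

Derivation:
After 'push 0': stack = [0] (depth 1)
After 'dup': stack = [0, 0] (depth 2)
After 'push 1': stack = [0, 0, 1] (depth 3)
After 'swap': stack = [0, 1, 0] (depth 3)
After 'pop': stack = [0, 1] (depth 2)
After 'neg': stack = [0, -1] (depth 2)
After 'lt': stack = [0] (depth 1)
After 'neg': stack = [0] (depth 1)
After 'neg': stack = [0] (depth 1)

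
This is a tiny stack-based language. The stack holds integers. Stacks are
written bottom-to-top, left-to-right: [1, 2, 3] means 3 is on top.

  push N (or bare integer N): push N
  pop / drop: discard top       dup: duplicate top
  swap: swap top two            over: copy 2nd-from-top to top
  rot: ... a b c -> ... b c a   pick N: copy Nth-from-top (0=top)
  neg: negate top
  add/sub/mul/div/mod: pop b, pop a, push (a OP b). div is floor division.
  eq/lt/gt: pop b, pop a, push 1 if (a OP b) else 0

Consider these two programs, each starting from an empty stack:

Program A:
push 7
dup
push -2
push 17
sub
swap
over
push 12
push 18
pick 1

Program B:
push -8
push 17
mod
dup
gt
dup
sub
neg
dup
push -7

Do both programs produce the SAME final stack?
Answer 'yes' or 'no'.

Program A trace:
  After 'push 7': [7]
  After 'dup': [7, 7]
  After 'push -2': [7, 7, -2]
  After 'push 17': [7, 7, -2, 17]
  After 'sub': [7, 7, -19]
  After 'swap': [7, -19, 7]
  After 'over': [7, -19, 7, -19]
  After 'push 12': [7, -19, 7, -19, 12]
  After 'push 18': [7, -19, 7, -19, 12, 18]
  After 'pick 1': [7, -19, 7, -19, 12, 18, 12]
Program A final stack: [7, -19, 7, -19, 12, 18, 12]

Program B trace:
  After 'push -8': [-8]
  After 'push 17': [-8, 17]
  After 'mod': [9]
  After 'dup': [9, 9]
  After 'gt': [0]
  After 'dup': [0, 0]
  After 'sub': [0]
  After 'neg': [0]
  After 'dup': [0, 0]
  After 'push -7': [0, 0, -7]
Program B final stack: [0, 0, -7]
Same: no

Answer: no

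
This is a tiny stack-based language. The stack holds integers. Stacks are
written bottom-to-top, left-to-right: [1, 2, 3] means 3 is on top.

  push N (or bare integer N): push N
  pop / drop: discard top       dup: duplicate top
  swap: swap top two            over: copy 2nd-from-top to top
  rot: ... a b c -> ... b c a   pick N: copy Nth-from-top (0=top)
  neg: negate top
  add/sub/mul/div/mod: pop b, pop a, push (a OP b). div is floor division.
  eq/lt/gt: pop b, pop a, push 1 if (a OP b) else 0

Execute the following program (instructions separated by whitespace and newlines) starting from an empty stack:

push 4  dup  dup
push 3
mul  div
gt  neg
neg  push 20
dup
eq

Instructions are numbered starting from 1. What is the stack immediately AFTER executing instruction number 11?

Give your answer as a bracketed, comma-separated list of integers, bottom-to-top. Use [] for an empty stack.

Step 1 ('push 4'): [4]
Step 2 ('dup'): [4, 4]
Step 3 ('dup'): [4, 4, 4]
Step 4 ('push 3'): [4, 4, 4, 3]
Step 5 ('mul'): [4, 4, 12]
Step 6 ('div'): [4, 0]
Step 7 ('gt'): [1]
Step 8 ('neg'): [-1]
Step 9 ('neg'): [1]
Step 10 ('push 20'): [1, 20]
Step 11 ('dup'): [1, 20, 20]

Answer: [1, 20, 20]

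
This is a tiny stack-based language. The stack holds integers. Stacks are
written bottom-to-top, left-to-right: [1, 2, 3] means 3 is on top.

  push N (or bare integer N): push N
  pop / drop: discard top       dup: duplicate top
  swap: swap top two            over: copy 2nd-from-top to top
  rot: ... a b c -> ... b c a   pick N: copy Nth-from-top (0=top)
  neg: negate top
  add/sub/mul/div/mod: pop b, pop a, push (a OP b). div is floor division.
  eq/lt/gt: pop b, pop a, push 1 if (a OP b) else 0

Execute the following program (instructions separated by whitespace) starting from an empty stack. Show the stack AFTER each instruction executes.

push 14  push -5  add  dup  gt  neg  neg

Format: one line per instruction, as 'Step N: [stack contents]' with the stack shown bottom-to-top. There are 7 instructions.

Step 1: [14]
Step 2: [14, -5]
Step 3: [9]
Step 4: [9, 9]
Step 5: [0]
Step 6: [0]
Step 7: [0]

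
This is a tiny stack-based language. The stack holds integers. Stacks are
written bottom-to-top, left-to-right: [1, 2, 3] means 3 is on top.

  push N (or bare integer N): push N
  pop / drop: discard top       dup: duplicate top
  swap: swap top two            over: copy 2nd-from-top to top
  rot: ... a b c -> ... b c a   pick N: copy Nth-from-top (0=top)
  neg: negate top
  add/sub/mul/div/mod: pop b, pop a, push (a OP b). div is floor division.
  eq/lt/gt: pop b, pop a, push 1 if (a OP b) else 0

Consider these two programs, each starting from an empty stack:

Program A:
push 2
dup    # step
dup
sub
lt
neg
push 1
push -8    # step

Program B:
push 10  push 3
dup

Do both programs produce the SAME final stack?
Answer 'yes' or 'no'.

Answer: no

Derivation:
Program A trace:
  After 'push 2': [2]
  After 'dup': [2, 2]
  After 'dup': [2, 2, 2]
  After 'sub': [2, 0]
  After 'lt': [0]
  After 'neg': [0]
  After 'push 1': [0, 1]
  After 'push -8': [0, 1, -8]
Program A final stack: [0, 1, -8]

Program B trace:
  After 'push 10': [10]
  After 'push 3': [10, 3]
  After 'dup': [10, 3, 3]
Program B final stack: [10, 3, 3]
Same: no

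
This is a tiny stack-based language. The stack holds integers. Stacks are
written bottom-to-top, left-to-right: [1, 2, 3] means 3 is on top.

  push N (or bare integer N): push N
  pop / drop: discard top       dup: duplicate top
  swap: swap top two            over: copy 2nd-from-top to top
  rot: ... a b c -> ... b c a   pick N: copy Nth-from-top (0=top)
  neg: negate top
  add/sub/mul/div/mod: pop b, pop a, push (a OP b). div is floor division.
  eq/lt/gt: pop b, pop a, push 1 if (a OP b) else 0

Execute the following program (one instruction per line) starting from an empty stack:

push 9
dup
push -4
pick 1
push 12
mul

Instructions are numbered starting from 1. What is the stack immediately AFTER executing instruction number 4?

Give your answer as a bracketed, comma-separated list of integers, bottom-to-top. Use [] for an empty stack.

Answer: [9, 9, -4, 9]

Derivation:
Step 1 ('push 9'): [9]
Step 2 ('dup'): [9, 9]
Step 3 ('push -4'): [9, 9, -4]
Step 4 ('pick 1'): [9, 9, -4, 9]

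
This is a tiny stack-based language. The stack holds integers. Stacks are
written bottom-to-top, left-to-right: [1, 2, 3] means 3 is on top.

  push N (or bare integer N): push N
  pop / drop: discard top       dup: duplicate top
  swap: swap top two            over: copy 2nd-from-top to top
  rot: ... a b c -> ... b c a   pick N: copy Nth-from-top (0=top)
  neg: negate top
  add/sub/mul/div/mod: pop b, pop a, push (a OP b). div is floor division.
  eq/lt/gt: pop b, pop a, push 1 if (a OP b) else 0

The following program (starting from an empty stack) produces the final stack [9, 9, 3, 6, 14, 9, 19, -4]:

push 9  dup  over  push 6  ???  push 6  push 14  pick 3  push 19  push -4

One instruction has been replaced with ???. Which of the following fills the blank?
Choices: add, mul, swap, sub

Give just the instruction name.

Stack before ???: [9, 9, 9, 6]
Stack after ???:  [9, 9, 3]
Checking each choice:
  add: produces [9, 9, 15, 6, 14, 9, 19, -4]
  mul: produces [9, 9, 54, 6, 14, 9, 19, -4]
  swap: produces [9, 9, 6, 9, 6, 14, 6, 19, -4]
  sub: MATCH


Answer: sub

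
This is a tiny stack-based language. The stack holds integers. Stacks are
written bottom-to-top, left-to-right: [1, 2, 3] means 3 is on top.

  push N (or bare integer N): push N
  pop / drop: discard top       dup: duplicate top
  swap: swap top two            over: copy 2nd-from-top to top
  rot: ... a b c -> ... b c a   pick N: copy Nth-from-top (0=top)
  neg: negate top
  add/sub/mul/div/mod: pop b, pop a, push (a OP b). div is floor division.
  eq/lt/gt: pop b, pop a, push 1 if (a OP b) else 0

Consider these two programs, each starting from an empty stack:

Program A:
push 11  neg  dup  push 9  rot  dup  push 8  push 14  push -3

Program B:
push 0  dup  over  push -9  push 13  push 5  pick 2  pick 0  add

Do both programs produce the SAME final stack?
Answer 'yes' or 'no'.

Program A trace:
  After 'push 11': [11]
  After 'neg': [-11]
  After 'dup': [-11, -11]
  After 'push 9': [-11, -11, 9]
  After 'rot': [-11, 9, -11]
  After 'dup': [-11, 9, -11, -11]
  After 'push 8': [-11, 9, -11, -11, 8]
  After 'push 14': [-11, 9, -11, -11, 8, 14]
  After 'push -3': [-11, 9, -11, -11, 8, 14, -3]
Program A final stack: [-11, 9, -11, -11, 8, 14, -3]

Program B trace:
  After 'push 0': [0]
  After 'dup': [0, 0]
  After 'over': [0, 0, 0]
  After 'push -9': [0, 0, 0, -9]
  After 'push 13': [0, 0, 0, -9, 13]
  After 'push 5': [0, 0, 0, -9, 13, 5]
  After 'pick 2': [0, 0, 0, -9, 13, 5, -9]
  After 'pick 0': [0, 0, 0, -9, 13, 5, -9, -9]
  After 'add': [0, 0, 0, -9, 13, 5, -18]
Program B final stack: [0, 0, 0, -9, 13, 5, -18]
Same: no

Answer: no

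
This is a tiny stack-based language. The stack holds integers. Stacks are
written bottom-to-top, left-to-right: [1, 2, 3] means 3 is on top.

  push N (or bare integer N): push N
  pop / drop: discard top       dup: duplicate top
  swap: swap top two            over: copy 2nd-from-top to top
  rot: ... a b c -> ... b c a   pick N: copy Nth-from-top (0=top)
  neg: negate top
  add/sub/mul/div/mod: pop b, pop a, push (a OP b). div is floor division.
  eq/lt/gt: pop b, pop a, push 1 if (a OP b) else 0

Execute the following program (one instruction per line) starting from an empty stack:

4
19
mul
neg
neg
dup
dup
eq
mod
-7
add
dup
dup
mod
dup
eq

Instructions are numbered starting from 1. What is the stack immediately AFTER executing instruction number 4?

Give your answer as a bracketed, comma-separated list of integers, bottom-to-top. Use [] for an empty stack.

Answer: [-76]

Derivation:
Step 1 ('4'): [4]
Step 2 ('19'): [4, 19]
Step 3 ('mul'): [76]
Step 4 ('neg'): [-76]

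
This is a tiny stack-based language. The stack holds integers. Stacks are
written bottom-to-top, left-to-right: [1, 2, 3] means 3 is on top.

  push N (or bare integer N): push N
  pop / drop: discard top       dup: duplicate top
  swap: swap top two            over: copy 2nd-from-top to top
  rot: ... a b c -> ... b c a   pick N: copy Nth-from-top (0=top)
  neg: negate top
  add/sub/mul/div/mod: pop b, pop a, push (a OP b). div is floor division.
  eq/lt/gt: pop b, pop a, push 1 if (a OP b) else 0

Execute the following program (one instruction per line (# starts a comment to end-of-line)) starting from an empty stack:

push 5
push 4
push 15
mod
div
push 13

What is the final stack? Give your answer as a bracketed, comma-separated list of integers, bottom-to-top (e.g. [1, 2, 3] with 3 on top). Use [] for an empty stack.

After 'push 5': [5]
After 'push 4': [5, 4]
After 'push 15': [5, 4, 15]
After 'mod': [5, 4]
After 'div': [1]
After 'push 13': [1, 13]

Answer: [1, 13]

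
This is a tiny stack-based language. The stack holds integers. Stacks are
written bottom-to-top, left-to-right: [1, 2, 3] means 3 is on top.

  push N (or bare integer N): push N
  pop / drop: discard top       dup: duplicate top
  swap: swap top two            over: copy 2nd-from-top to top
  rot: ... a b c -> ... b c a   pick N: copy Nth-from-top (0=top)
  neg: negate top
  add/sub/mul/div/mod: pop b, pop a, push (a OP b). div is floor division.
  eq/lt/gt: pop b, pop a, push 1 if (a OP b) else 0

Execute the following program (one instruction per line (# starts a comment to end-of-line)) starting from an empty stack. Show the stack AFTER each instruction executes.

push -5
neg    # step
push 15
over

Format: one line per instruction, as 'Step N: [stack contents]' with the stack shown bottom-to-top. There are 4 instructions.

Step 1: [-5]
Step 2: [5]
Step 3: [5, 15]
Step 4: [5, 15, 5]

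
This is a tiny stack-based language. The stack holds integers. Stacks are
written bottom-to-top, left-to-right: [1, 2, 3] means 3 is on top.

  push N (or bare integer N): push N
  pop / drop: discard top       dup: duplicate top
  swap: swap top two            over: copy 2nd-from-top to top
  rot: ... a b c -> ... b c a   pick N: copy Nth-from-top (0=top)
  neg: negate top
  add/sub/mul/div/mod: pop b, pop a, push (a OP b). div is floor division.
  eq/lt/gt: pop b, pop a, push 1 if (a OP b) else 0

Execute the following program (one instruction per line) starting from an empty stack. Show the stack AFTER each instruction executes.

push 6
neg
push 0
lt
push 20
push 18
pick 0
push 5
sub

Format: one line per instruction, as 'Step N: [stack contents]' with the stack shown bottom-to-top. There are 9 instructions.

Step 1: [6]
Step 2: [-6]
Step 3: [-6, 0]
Step 4: [1]
Step 5: [1, 20]
Step 6: [1, 20, 18]
Step 7: [1, 20, 18, 18]
Step 8: [1, 20, 18, 18, 5]
Step 9: [1, 20, 18, 13]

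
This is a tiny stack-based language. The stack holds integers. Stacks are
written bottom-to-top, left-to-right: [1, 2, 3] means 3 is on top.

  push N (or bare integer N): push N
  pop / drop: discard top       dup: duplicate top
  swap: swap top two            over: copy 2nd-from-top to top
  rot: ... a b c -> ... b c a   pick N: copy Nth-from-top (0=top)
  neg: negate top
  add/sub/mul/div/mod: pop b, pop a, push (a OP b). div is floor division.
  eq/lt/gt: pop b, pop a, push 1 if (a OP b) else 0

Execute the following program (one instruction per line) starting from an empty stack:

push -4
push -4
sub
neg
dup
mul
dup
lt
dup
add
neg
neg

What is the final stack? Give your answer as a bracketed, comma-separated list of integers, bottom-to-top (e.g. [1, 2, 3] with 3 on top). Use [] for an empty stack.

After 'push -4': [-4]
After 'push -4': [-4, -4]
After 'sub': [0]
After 'neg': [0]
After 'dup': [0, 0]
After 'mul': [0]
After 'dup': [0, 0]
After 'lt': [0]
After 'dup': [0, 0]
After 'add': [0]
After 'neg': [0]
After 'neg': [0]

Answer: [0]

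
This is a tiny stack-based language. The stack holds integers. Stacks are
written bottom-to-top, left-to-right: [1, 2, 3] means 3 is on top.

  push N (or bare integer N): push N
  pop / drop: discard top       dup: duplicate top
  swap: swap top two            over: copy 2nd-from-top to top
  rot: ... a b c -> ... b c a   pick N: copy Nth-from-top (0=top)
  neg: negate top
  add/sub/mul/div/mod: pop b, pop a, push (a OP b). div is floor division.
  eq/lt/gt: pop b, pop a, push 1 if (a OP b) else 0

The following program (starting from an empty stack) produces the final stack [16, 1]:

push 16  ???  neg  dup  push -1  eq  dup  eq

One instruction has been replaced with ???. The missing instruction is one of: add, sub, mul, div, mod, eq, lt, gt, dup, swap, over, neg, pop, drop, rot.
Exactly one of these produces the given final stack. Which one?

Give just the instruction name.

Stack before ???: [16]
Stack after ???:  [-16]
The instruction that transforms [16] -> [-16] is: neg

Answer: neg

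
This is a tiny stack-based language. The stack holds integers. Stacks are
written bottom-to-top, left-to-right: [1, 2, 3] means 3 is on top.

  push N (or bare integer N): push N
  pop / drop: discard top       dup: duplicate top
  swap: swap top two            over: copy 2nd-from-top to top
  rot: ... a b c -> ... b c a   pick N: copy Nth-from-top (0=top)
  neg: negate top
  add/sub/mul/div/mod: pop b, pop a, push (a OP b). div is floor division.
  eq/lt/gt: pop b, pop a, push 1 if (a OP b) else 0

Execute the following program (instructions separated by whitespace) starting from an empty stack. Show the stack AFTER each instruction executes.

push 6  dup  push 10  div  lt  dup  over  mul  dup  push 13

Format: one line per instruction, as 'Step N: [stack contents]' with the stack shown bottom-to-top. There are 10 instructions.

Step 1: [6]
Step 2: [6, 6]
Step 3: [6, 6, 10]
Step 4: [6, 0]
Step 5: [0]
Step 6: [0, 0]
Step 7: [0, 0, 0]
Step 8: [0, 0]
Step 9: [0, 0, 0]
Step 10: [0, 0, 0, 13]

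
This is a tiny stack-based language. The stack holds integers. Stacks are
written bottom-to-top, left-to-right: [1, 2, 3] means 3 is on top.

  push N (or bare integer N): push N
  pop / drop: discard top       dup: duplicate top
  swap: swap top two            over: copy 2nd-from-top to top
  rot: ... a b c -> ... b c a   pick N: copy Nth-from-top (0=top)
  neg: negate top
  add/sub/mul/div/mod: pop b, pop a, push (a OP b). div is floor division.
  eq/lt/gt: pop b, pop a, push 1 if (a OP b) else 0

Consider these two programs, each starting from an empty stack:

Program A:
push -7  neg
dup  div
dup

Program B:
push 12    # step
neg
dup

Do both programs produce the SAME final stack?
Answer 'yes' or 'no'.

Program A trace:
  After 'push -7': [-7]
  After 'neg': [7]
  After 'dup': [7, 7]
  After 'div': [1]
  After 'dup': [1, 1]
Program A final stack: [1, 1]

Program B trace:
  After 'push 12': [12]
  After 'neg': [-12]
  After 'dup': [-12, -12]
Program B final stack: [-12, -12]
Same: no

Answer: no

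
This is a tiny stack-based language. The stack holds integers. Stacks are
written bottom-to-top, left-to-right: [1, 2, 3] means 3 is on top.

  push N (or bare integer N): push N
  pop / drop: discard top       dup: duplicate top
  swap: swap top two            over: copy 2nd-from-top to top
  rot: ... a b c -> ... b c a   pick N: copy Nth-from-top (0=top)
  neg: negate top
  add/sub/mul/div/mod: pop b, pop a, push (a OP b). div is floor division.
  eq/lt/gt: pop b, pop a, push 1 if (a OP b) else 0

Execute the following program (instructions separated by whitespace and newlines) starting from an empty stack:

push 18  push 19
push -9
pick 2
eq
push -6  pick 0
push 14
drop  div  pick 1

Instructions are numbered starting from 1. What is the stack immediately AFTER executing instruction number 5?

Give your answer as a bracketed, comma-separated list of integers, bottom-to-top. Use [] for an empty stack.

Step 1 ('push 18'): [18]
Step 2 ('push 19'): [18, 19]
Step 3 ('push -9'): [18, 19, -9]
Step 4 ('pick 2'): [18, 19, -9, 18]
Step 5 ('eq'): [18, 19, 0]

Answer: [18, 19, 0]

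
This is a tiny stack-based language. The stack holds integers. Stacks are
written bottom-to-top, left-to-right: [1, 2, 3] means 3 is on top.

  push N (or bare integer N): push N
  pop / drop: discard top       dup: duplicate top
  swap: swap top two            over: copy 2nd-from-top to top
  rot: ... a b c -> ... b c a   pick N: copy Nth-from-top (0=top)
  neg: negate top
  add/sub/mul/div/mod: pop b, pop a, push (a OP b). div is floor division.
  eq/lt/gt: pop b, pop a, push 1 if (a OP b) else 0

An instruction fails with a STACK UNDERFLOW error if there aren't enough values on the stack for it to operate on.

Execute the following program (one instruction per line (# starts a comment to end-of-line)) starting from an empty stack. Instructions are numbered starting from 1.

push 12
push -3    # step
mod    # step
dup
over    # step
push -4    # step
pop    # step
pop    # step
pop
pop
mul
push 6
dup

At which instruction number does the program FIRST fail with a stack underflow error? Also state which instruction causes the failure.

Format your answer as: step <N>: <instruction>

Answer: step 11: mul

Derivation:
Step 1 ('push 12'): stack = [12], depth = 1
Step 2 ('push -3'): stack = [12, -3], depth = 2
Step 3 ('mod'): stack = [0], depth = 1
Step 4 ('dup'): stack = [0, 0], depth = 2
Step 5 ('over'): stack = [0, 0, 0], depth = 3
Step 6 ('push -4'): stack = [0, 0, 0, -4], depth = 4
Step 7 ('pop'): stack = [0, 0, 0], depth = 3
Step 8 ('pop'): stack = [0, 0], depth = 2
Step 9 ('pop'): stack = [0], depth = 1
Step 10 ('pop'): stack = [], depth = 0
Step 11 ('mul'): needs 2 value(s) but depth is 0 — STACK UNDERFLOW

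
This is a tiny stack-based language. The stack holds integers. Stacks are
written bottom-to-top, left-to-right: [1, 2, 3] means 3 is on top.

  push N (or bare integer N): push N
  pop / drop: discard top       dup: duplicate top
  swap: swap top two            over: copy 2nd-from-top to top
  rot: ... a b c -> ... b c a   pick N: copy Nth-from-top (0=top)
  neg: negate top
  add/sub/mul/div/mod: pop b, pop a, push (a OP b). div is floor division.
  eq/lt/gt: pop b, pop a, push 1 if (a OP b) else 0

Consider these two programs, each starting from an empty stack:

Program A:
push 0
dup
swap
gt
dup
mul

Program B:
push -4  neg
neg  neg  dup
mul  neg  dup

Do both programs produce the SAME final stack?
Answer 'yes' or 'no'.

Program A trace:
  After 'push 0': [0]
  After 'dup': [0, 0]
  After 'swap': [0, 0]
  After 'gt': [0]
  After 'dup': [0, 0]
  After 'mul': [0]
Program A final stack: [0]

Program B trace:
  After 'push -4': [-4]
  After 'neg': [4]
  After 'neg': [-4]
  After 'neg': [4]
  After 'dup': [4, 4]
  After 'mul': [16]
  After 'neg': [-16]
  After 'dup': [-16, -16]
Program B final stack: [-16, -16]
Same: no

Answer: no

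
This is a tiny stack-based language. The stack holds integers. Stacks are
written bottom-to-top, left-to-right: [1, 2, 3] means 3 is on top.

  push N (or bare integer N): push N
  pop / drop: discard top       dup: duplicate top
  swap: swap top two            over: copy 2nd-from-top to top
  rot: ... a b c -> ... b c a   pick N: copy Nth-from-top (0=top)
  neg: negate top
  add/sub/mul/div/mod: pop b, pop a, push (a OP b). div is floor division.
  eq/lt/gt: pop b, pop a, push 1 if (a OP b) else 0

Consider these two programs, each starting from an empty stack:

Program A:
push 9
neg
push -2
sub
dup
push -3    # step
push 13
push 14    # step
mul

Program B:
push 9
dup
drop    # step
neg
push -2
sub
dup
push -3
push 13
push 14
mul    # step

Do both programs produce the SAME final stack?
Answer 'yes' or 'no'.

Program A trace:
  After 'push 9': [9]
  After 'neg': [-9]
  After 'push -2': [-9, -2]
  After 'sub': [-7]
  After 'dup': [-7, -7]
  After 'push -3': [-7, -7, -3]
  After 'push 13': [-7, -7, -3, 13]
  After 'push 14': [-7, -7, -3, 13, 14]
  After 'mul': [-7, -7, -3, 182]
Program A final stack: [-7, -7, -3, 182]

Program B trace:
  After 'push 9': [9]
  After 'dup': [9, 9]
  After 'drop': [9]
  After 'neg': [-9]
  After 'push -2': [-9, -2]
  After 'sub': [-7]
  After 'dup': [-7, -7]
  After 'push -3': [-7, -7, -3]
  After 'push 13': [-7, -7, -3, 13]
  After 'push 14': [-7, -7, -3, 13, 14]
  After 'mul': [-7, -7, -3, 182]
Program B final stack: [-7, -7, -3, 182]
Same: yes

Answer: yes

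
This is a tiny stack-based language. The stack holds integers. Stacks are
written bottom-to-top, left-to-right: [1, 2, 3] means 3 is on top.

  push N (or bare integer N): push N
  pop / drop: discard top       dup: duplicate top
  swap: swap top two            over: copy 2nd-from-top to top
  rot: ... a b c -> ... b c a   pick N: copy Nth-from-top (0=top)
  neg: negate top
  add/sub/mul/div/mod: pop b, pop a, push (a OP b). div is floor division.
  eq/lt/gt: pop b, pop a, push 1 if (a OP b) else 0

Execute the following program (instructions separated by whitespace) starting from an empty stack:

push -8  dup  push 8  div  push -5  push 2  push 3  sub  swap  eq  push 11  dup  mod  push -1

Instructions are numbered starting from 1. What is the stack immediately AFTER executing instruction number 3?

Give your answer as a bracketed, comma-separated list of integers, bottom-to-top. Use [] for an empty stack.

Step 1 ('push -8'): [-8]
Step 2 ('dup'): [-8, -8]
Step 3 ('push 8'): [-8, -8, 8]

Answer: [-8, -8, 8]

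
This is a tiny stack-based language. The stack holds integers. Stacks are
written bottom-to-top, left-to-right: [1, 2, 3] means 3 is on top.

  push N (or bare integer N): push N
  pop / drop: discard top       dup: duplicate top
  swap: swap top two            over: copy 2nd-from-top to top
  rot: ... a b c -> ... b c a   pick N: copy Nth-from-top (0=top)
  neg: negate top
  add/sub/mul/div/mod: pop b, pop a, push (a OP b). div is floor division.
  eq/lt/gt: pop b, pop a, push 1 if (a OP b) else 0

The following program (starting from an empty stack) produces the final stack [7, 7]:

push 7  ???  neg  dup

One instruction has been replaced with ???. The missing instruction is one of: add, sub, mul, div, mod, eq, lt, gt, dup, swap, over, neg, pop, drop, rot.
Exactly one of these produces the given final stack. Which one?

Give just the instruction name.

Stack before ???: [7]
Stack after ???:  [-7]
The instruction that transforms [7] -> [-7] is: neg

Answer: neg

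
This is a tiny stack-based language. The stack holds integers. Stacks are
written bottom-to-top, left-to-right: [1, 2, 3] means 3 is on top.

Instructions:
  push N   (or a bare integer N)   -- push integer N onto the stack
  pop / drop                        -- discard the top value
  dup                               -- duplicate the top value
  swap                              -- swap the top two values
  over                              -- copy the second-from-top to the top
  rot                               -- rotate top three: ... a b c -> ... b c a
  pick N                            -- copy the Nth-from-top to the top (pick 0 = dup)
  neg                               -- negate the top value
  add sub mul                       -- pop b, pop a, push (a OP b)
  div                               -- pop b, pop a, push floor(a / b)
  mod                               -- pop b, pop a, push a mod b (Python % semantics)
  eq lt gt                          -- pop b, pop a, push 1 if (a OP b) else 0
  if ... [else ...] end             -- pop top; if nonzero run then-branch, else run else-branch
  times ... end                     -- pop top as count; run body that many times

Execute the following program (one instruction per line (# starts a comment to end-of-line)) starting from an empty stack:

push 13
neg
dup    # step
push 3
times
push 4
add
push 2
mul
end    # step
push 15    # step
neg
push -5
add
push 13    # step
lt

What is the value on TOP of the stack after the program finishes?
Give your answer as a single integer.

Answer: 1

Derivation:
After 'push 13': [13]
After 'neg': [-13]
After 'dup': [-13, -13]
After 'push 3': [-13, -13, 3]
After 'times': [-13, -13]
After 'push 4': [-13, -13, 4]
After 'add': [-13, -9]
After 'push 2': [-13, -9, 2]
After 'mul': [-13, -18]
After 'push 4': [-13, -18, 4]
  ...
After 'push 4': [-13, -28, 4]
After 'add': [-13, -24]
After 'push 2': [-13, -24, 2]
After 'mul': [-13, -48]
After 'push 15': [-13, -48, 15]
After 'neg': [-13, -48, -15]
After 'push -5': [-13, -48, -15, -5]
After 'add': [-13, -48, -20]
After 'push 13': [-13, -48, -20, 13]
After 'lt': [-13, -48, 1]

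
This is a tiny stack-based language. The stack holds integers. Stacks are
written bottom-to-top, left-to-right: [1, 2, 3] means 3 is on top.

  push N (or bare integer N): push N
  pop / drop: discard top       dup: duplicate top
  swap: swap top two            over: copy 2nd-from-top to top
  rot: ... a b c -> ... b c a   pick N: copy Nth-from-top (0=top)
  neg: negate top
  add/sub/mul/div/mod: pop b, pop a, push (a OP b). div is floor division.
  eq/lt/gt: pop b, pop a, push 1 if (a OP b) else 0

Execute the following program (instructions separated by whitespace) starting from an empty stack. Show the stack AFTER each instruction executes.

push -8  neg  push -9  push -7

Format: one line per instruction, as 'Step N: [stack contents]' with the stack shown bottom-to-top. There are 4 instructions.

Step 1: [-8]
Step 2: [8]
Step 3: [8, -9]
Step 4: [8, -9, -7]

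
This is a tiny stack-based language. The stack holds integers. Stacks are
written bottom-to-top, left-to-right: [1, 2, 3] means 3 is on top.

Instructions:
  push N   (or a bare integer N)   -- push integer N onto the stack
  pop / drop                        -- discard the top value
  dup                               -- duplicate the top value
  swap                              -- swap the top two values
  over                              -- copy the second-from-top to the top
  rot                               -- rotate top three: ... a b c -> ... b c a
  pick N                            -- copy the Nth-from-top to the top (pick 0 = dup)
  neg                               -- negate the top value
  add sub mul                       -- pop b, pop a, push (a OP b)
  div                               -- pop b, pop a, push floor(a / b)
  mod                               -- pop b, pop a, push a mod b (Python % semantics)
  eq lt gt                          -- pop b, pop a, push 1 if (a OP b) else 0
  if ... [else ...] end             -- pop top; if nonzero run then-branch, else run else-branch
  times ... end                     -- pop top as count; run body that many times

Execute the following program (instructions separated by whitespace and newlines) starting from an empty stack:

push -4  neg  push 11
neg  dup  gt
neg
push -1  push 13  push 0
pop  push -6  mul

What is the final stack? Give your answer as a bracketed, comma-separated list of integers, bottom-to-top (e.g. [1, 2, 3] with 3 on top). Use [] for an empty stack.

After 'push -4': [-4]
After 'neg': [4]
After 'push 11': [4, 11]
After 'neg': [4, -11]
After 'dup': [4, -11, -11]
After 'gt': [4, 0]
After 'neg': [4, 0]
After 'push -1': [4, 0, -1]
After 'push 13': [4, 0, -1, 13]
After 'push 0': [4, 0, -1, 13, 0]
After 'pop': [4, 0, -1, 13]
After 'push -6': [4, 0, -1, 13, -6]
After 'mul': [4, 0, -1, -78]

Answer: [4, 0, -1, -78]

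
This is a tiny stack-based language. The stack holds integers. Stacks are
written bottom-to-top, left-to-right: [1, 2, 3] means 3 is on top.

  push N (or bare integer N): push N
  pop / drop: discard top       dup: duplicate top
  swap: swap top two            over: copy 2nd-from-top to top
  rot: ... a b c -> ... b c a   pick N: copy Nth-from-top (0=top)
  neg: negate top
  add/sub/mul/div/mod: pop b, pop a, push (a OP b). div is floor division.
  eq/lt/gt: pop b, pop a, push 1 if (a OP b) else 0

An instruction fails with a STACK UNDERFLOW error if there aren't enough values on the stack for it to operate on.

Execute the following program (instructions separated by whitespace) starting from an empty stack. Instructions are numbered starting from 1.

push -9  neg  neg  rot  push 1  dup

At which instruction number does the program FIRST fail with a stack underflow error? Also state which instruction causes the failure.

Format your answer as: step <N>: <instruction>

Answer: step 4: rot

Derivation:
Step 1 ('push -9'): stack = [-9], depth = 1
Step 2 ('neg'): stack = [9], depth = 1
Step 3 ('neg'): stack = [-9], depth = 1
Step 4 ('rot'): needs 3 value(s) but depth is 1 — STACK UNDERFLOW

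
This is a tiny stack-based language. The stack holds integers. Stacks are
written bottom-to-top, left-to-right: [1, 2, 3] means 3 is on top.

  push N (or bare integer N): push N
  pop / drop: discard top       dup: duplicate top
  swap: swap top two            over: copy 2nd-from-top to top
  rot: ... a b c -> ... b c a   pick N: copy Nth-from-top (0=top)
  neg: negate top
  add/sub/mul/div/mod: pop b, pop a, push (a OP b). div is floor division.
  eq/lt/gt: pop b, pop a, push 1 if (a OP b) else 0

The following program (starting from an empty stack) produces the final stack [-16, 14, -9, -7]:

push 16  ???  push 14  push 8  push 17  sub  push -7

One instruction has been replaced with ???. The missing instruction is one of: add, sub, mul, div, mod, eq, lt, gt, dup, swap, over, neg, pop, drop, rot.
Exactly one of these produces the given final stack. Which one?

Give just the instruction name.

Stack before ???: [16]
Stack after ???:  [-16]
The instruction that transforms [16] -> [-16] is: neg

Answer: neg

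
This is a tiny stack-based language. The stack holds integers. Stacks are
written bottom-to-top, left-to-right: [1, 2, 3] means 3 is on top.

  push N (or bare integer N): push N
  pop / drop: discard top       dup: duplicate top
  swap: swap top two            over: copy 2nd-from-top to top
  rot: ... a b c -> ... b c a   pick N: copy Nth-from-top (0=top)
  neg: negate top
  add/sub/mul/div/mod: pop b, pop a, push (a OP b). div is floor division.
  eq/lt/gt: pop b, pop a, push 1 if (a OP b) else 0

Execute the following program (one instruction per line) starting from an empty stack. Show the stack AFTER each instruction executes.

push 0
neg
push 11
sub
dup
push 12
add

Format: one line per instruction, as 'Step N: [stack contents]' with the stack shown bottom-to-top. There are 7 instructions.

Step 1: [0]
Step 2: [0]
Step 3: [0, 11]
Step 4: [-11]
Step 5: [-11, -11]
Step 6: [-11, -11, 12]
Step 7: [-11, 1]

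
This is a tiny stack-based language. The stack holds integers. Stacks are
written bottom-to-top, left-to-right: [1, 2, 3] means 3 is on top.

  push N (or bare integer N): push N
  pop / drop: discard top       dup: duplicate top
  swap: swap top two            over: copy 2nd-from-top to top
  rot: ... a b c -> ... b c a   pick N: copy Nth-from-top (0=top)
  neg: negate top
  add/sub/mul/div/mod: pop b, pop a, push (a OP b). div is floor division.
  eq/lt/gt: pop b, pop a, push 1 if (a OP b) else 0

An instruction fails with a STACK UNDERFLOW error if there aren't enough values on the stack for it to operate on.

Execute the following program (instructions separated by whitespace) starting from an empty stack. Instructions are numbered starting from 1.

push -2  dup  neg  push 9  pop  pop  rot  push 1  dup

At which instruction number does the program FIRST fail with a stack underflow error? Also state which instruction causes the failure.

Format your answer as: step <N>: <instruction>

Answer: step 7: rot

Derivation:
Step 1 ('push -2'): stack = [-2], depth = 1
Step 2 ('dup'): stack = [-2, -2], depth = 2
Step 3 ('neg'): stack = [-2, 2], depth = 2
Step 4 ('push 9'): stack = [-2, 2, 9], depth = 3
Step 5 ('pop'): stack = [-2, 2], depth = 2
Step 6 ('pop'): stack = [-2], depth = 1
Step 7 ('rot'): needs 3 value(s) but depth is 1 — STACK UNDERFLOW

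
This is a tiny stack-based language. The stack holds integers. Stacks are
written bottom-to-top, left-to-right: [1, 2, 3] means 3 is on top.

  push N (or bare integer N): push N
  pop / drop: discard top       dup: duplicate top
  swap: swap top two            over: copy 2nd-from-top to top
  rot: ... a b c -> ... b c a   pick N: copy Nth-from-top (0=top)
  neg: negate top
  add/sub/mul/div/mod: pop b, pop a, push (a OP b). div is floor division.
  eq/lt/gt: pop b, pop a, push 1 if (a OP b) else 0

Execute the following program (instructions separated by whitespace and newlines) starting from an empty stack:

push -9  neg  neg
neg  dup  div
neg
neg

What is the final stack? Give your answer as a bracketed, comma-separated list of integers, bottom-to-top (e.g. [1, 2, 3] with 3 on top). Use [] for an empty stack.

After 'push -9': [-9]
After 'neg': [9]
After 'neg': [-9]
After 'neg': [9]
After 'dup': [9, 9]
After 'div': [1]
After 'neg': [-1]
After 'neg': [1]

Answer: [1]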